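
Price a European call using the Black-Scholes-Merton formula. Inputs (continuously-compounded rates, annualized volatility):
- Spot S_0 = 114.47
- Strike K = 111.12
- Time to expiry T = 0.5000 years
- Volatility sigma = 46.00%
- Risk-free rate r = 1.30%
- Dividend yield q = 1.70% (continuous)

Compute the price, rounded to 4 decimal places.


Answer: Price = 16.0658

Derivation:
d1 = (ln(S/K) + (r - q + 0.5*sigma^2) * T) / (sigma * sqrt(T)) = 0.24780121
d2 = d1 - sigma * sqrt(T) = -0.07746791
exp(-rT) = 0.99352108; exp(-qT) = 0.99153602
C = S_0 * exp(-qT) * N(d1) - K * exp(-rT) * N(d2)
N(d1) = 0.59785589; N(d2) = 0.46912566
C = 114.4700 * 0.99153602 * 0.59785589 - 111.1200 * 0.99352108 * 0.46912566 = 16.0658


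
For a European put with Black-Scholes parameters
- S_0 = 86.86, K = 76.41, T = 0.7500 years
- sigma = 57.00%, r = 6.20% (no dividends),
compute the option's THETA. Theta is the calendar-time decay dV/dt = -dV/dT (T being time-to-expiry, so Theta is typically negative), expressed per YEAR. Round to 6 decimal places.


d1 = 0.6006905137; d2 = 0.1070560335
phi(d1) = 0.3330864944; exp(-qT) = 1.0000000000; exp(-rT) = 0.9545645606
Theta = -S*exp(-qT)*phi(d1)*sigma/(2*sqrt(T)) + r*K*exp(-rT)*N(-d2) - q*S*exp(-qT)*N(-d1)
N(-d1) = 0.2740230693; N(-d2) = 0.4573722634; sqrt(T) = 0.8660254038
Term 1 = -86.8600 * 1.0000000000 * 0.3330864944 * 0.5700 / (2 * 0.8660254038) = -9.5211866088
Term 2 = 0.0620 * 76.4100 * 0.9545645606 * 0.4573722634 = 2.0683166106
Term 3 = 0 (no dividend yield, q = 0)
Theta = -9.5211866088 + (2.0683166106) + (0.0000000000) = -7.452870

Answer: Theta = -7.452870


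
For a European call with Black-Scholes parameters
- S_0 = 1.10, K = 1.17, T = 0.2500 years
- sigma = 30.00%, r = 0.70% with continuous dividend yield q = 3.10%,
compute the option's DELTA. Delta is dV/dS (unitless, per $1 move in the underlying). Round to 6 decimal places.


d1 = -0.3762904600; d2 = -0.5262904600
phi(d1) = 0.3716748789; exp(-qT) = 0.9922799538; exp(-rT) = 0.9982515304
N(d1) = 0.3533504854
Delta = exp(-qT) * N(d1) = 0.9922799538 * 0.3533504854 = 0.350623

Answer: Delta = 0.350623


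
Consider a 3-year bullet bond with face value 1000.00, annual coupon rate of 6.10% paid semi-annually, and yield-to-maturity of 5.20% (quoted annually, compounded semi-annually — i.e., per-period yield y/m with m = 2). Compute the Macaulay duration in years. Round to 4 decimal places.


Answer: Macaulay duration = 2.7896 years

Derivation:
Coupon per period c = face * coupon_rate / m = 30.500000
Periods per year m = 2; per-period yield y/m = 0.026000
Number of cashflows N = 6
Cashflows (t years, CF_t, discount factor 1/(1+y/m)^(m*t), PV):
  t = 0.5000: CF_t = 30.500000, DF = 0.974659, PV = 29.727096
  t = 1.0000: CF_t = 30.500000, DF = 0.949960, PV = 28.973777
  t = 1.5000: CF_t = 30.500000, DF = 0.925887, PV = 28.239549
  t = 2.0000: CF_t = 30.500000, DF = 0.902424, PV = 27.523927
  t = 2.5000: CF_t = 30.500000, DF = 0.879555, PV = 26.826440
  t = 3.0000: CF_t = 1030.500000, DF = 0.857266, PV = 883.413093
Price P = sum_t PV_t = 1024.703881
Macaulay numerator sum_t t * PV_t:
  t * PV_t at t = 0.5000: 14.863548
  t * PV_t at t = 1.0000: 28.973777
  t * PV_t at t = 1.5000: 42.359324
  t * PV_t at t = 2.0000: 55.047854
  t * PV_t at t = 2.5000: 67.066099
  t * PV_t at t = 3.0000: 2650.239278
Macaulay duration D = (sum_t t * PV_t) / P = 2858.549879 / 1024.703881 = 2.789635


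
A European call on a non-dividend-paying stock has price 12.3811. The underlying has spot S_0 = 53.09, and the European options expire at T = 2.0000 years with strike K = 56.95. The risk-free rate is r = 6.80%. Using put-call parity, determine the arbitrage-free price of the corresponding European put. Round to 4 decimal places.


Put-call parity: C - P = S_0 * exp(-qT) - K * exp(-rT).
S_0 * exp(-qT) = 53.0900 * 1.00000000 = 53.09000000
K * exp(-rT) = 56.9500 * 0.87284263 = 49.70838792
P = C - S*exp(-qT) + K*exp(-rT)
P = 12.3811 - 53.09000000 + 49.70838792 = 8.9995

Answer: Put price = 8.9995


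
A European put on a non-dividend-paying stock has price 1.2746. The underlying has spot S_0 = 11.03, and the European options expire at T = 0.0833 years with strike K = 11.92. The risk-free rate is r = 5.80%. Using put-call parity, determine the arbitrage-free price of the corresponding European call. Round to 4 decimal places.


Answer: Call price = 0.4421

Derivation:
Put-call parity: C - P = S_0 * exp(-qT) - K * exp(-rT).
S_0 * exp(-qT) = 11.0300 * 1.00000000 = 11.03000000
K * exp(-rT) = 11.9200 * 0.99518025 = 11.86254861
C = P + S*exp(-qT) - K*exp(-rT)
C = 1.2746 + 11.03000000 - 11.86254861 = 0.4421


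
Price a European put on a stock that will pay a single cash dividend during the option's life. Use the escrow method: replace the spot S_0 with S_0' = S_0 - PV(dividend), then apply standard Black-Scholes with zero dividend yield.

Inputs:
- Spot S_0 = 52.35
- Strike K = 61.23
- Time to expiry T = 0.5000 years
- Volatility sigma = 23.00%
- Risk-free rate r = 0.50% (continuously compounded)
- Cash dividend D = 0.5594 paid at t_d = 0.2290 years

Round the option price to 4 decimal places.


Answer: Price = 10.0263

Derivation:
PV(D) = D * exp(-r * t_d) = 0.5594 * 0.99885566 = 0.55875985
S_0' = S_0 - PV(D) = 52.3500 - 0.55875985 = 51.79124015
d1 = (ln(S_0'/K) + (r + sigma^2/2)*T) / (sigma*sqrt(T)) = -0.93271221
d2 = d1 - sigma*sqrt(T) = -1.09534677
exp(-rT) = 0.99750312
N(-d1) = 0.82451571; N(-d2) = 0.86331763
P = K * exp(-rT) * N(-d2) - S_0' * N(-d1) = 61.2300 * 0.99750312 * 0.86331763 - 51.79124015 * 0.82451571 = 10.0263


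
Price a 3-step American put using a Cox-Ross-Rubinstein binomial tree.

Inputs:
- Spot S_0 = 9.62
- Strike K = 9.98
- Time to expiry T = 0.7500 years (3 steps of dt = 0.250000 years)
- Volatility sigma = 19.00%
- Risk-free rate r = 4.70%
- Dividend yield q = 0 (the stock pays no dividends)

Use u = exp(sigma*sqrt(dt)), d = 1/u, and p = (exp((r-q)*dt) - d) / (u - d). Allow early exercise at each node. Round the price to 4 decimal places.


Answer: Price = V(0,0) = 0.6984

Derivation:
dt = T/N = 0.250000
u = exp(sigma*sqrt(dt)) = 1.099659; d = 1/u = 0.909373
p = (exp((r-q)*dt) - d) / (u - d) = 0.538381
Discount per step: exp(-r*dt) = 0.988319
Stock lattice S(k, i) with i counting down-moves:
  k=0: S(0,0) = 9.6200
  k=1: S(1,0) = 10.5787; S(1,1) = 8.7482
  k=2: S(2,0) = 11.6330; S(2,1) = 9.6200; S(2,2) = 7.9553
  k=3: S(3,0) = 12.7923; S(3,1) = 10.5787; S(3,2) = 8.7482; S(3,3) = 7.2344
Terminal payoffs V(N, i) = max(K - S_T, 0):
  V(3,0) = 0.000000; V(3,1) = 0.000000; V(3,2) = 1.231832; V(3,3) = 2.745623
Backward induction: V(k, i) = exp(-r*dt) * [p * V(k+1, i) + (1-p) * V(k+1, i+1)]; then take max(V_cont, immediate exercise) for American.
  V(2,0) = exp(-r*dt) * [p*0.000000 + (1-p)*0.000000] = 0.000000; exercise = 0.000000; V(2,0) = max -> 0.000000
  V(2,1) = exp(-r*dt) * [p*0.000000 + (1-p)*1.231832] = 0.561995; exercise = 0.360000; V(2,1) = max -> 0.561995
  V(2,2) = exp(-r*dt) * [p*1.231832 + (1-p)*2.745623] = 1.908074; exercise = 2.024653; V(2,2) = max -> 2.024653
  V(1,0) = exp(-r*dt) * [p*0.000000 + (1-p)*0.561995] = 0.256397; exercise = 0.000000; V(1,0) = max -> 0.256397
  V(1,1) = exp(-r*dt) * [p*0.561995 + (1-p)*2.024653] = 1.222733; exercise = 1.231832; V(1,1) = max -> 1.231832
  V(0,0) = exp(-r*dt) * [p*0.256397 + (1-p)*1.231832] = 0.698421; exercise = 0.360000; V(0,0) = max -> 0.698421


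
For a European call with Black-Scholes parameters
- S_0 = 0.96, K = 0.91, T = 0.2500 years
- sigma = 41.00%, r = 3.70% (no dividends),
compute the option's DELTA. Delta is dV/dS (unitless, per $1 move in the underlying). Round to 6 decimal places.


d1 = 0.4085423656; d2 = 0.2035423656
phi(d1) = 0.3670005378; exp(-qT) = 1.0000000000; exp(-rT) = 0.9907926496
N(d1) = 0.6585622331
Delta = exp(-qT) * N(d1) = 1.0000000000 * 0.6585622331 = 0.658562

Answer: Delta = 0.658562


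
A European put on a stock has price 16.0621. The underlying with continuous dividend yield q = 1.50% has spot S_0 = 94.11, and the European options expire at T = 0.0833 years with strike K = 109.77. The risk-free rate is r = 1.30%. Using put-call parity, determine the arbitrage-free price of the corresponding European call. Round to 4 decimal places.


Answer: Call price = 0.4034

Derivation:
Put-call parity: C - P = S_0 * exp(-qT) - K * exp(-rT).
S_0 * exp(-qT) = 94.1100 * 0.99875128 = 93.99248299
K * exp(-rT) = 109.7700 * 0.99891769 = 109.65119441
C = P + S*exp(-qT) - K*exp(-rT)
C = 16.0621 + 93.99248299 - 109.65119441 = 0.4034


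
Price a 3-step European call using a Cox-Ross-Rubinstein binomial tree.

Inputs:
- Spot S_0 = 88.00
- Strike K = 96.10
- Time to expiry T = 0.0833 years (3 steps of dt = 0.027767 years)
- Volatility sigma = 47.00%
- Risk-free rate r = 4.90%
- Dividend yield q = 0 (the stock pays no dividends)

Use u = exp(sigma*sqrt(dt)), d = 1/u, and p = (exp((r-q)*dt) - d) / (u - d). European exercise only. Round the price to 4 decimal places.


Answer: Price = V(0,0) = 1.7721

Derivation:
dt = T/N = 0.027767
u = exp(sigma*sqrt(dt)) = 1.081466; d = 1/u = 0.924671
p = (exp((r-q)*dt) - d) / (u - d) = 0.489114
Discount per step: exp(-r*dt) = 0.998640
Stock lattice S(k, i) with i counting down-moves:
  k=0: S(0,0) = 88.0000
  k=1: S(1,0) = 95.1690; S(1,1) = 81.3710
  k=2: S(2,0) = 102.9221; S(2,1) = 88.0000; S(2,2) = 75.2414
  k=3: S(3,0) = 111.3067; S(3,1) = 95.1690; S(3,2) = 81.3710; S(3,3) = 69.5735
Terminal payoffs V(N, i) = max(S_T - K, 0):
  V(3,0) = 15.206740; V(3,1) = 0.000000; V(3,2) = 0.000000; V(3,3) = 0.000000
Backward induction: V(k, i) = exp(-r*dt) * [p * V(k+1, i) + (1-p) * V(k+1, i+1)].
  V(2,0) = exp(-r*dt) * [p*15.206740 + (1-p)*0.000000] = 7.427714
  V(2,1) = exp(-r*dt) * [p*0.000000 + (1-p)*0.000000] = 0.000000
  V(2,2) = exp(-r*dt) * [p*0.000000 + (1-p)*0.000000] = 0.000000
  V(1,0) = exp(-r*dt) * [p*7.427714 + (1-p)*0.000000] = 3.628058
  V(1,1) = exp(-r*dt) * [p*0.000000 + (1-p)*0.000000] = 0.000000
  V(0,0) = exp(-r*dt) * [p*3.628058 + (1-p)*0.000000] = 1.772121


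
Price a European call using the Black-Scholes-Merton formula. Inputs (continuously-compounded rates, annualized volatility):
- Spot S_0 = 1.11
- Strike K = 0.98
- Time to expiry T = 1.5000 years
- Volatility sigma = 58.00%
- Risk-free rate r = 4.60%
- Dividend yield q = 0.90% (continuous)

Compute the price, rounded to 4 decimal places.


Answer: Price = 0.3776

Derivation:
d1 = (ln(S/K) + (r - q + 0.5*sigma^2) * T) / (sigma * sqrt(T)) = 0.60865980
d2 = d1 - sigma * sqrt(T) = -0.10169222
exp(-rT) = 0.93332668; exp(-qT) = 0.98659072
C = S_0 * exp(-qT) * N(d1) - K * exp(-rT) * N(d2)
N(d1) = 0.72862502; N(d2) = 0.45950049
C = 1.1100 * 0.98659072 * 0.72862502 - 0.9800 * 0.93332668 * 0.45950049 = 0.3776


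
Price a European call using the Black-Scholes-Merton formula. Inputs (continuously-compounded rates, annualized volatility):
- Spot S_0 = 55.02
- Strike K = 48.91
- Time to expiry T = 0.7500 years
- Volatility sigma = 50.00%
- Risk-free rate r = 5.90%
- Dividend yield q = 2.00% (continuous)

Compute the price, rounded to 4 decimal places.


Answer: Price = 12.8445

Derivation:
d1 = (ln(S/K) + (r - q + 0.5*sigma^2) * T) / (sigma * sqrt(T)) = 0.55590721
d2 = d1 - sigma * sqrt(T) = 0.12289450
exp(-rT) = 0.95671475; exp(-qT) = 0.98511194
C = S_0 * exp(-qT) * N(d1) - K * exp(-rT) * N(d2)
N(d1) = 0.71086285; N(d2) = 0.54890468
C = 55.0200 * 0.98511194 * 0.71086285 - 48.9100 * 0.95671475 * 0.54890468 = 12.8445


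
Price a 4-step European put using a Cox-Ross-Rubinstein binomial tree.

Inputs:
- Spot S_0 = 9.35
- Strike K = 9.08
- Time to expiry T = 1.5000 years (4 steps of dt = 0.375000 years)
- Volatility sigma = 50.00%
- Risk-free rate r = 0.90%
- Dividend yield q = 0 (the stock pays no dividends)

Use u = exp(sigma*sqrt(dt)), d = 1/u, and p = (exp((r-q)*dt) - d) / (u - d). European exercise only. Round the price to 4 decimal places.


dt = T/N = 0.375000
u = exp(sigma*sqrt(dt)) = 1.358235; d = 1/u = 0.736250
p = (exp((r-q)*dt) - d) / (u - d) = 0.429481
Discount per step: exp(-r*dt) = 0.996631
Stock lattice S(k, i) with i counting down-moves:
  k=0: S(0,0) = 9.3500
  k=1: S(1,0) = 12.6995; S(1,1) = 6.8839
  k=2: S(2,0) = 17.2489; S(2,1) = 9.3500; S(2,2) = 5.0683
  k=3: S(3,0) = 23.4281; S(3,1) = 12.6995; S(3,2) = 6.8839; S(3,3) = 3.7315
  k=4: S(4,0) = 31.8208; S(4,1) = 17.2489; S(4,2) = 9.3500; S(4,3) = 5.0683; S(4,4) = 2.7473
Terminal payoffs V(N, i) = max(K - S_T, 0):
  V(4,0) = 0.000000; V(4,1) = 0.000000; V(4,2) = 0.000000; V(4,3) = 4.011708; V(4,4) = 6.332665
Backward induction: V(k, i) = exp(-r*dt) * [p * V(k+1, i) + (1-p) * V(k+1, i+1)].
  V(3,0) = exp(-r*dt) * [p*0.000000 + (1-p)*0.000000] = 0.000000
  V(3,1) = exp(-r*dt) * [p*0.000000 + (1-p)*0.000000] = 0.000000
  V(3,2) = exp(-r*dt) * [p*0.000000 + (1-p)*4.011708] = 2.281043
  V(3,3) = exp(-r*dt) * [p*4.011708 + (1-p)*6.332665] = 5.317879
  V(2,0) = exp(-r*dt) * [p*0.000000 + (1-p)*0.000000] = 0.000000
  V(2,1) = exp(-r*dt) * [p*0.000000 + (1-p)*2.281043] = 1.296993
  V(2,2) = exp(-r*dt) * [p*2.281043 + (1-p)*5.317879] = 4.000092
  V(1,0) = exp(-r*dt) * [p*0.000000 + (1-p)*1.296993] = 0.737466
  V(1,1) = exp(-r*dt) * [p*1.296993 + (1-p)*4.000092] = 2.829596
  V(0,0) = exp(-r*dt) * [p*0.737466 + (1-p)*2.829596] = 1.924559

Answer: Price = V(0,0) = 1.9246


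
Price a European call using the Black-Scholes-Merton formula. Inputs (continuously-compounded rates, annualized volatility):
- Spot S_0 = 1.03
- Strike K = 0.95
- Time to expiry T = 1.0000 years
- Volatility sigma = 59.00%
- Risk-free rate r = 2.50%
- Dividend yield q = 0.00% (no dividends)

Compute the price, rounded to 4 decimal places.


d1 = (ln(S/K) + (r - q + 0.5*sigma^2) * T) / (sigma * sqrt(T)) = 0.47441033
d2 = d1 - sigma * sqrt(T) = -0.11558967
exp(-rT) = 0.97530991; exp(-qT) = 1.00000000
C = S_0 * exp(-qT) * N(d1) - K * exp(-rT) * N(d2)
N(d1) = 0.68239634; N(d2) = 0.45398888
C = 1.0300 * 1.00000000 * 0.68239634 - 0.9500 * 0.97530991 * 0.45398888 = 0.2822

Answer: Price = 0.2822


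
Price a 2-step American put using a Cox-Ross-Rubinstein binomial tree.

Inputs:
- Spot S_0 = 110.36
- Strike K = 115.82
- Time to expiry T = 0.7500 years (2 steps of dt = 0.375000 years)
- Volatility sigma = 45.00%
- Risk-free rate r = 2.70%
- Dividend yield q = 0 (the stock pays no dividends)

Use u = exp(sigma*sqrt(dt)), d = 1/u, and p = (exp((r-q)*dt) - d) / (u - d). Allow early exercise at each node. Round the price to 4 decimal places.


Answer: Price = V(0,0) = 18.7764

Derivation:
dt = T/N = 0.375000
u = exp(sigma*sqrt(dt)) = 1.317278; d = 1/u = 0.759141
p = (exp((r-q)*dt) - d) / (u - d) = 0.449774
Discount per step: exp(-r*dt) = 0.989926
Stock lattice S(k, i) with i counting down-moves:
  k=0: S(0,0) = 110.3600
  k=1: S(1,0) = 145.3748; S(1,1) = 83.7788
  k=2: S(2,0) = 191.4991; S(2,1) = 110.3600; S(2,2) = 63.5999
Terminal payoffs V(N, i) = max(K - S_T, 0):
  V(2,0) = 0.000000; V(2,1) = 5.460000; V(2,2) = 52.220058
Backward induction: V(k, i) = exp(-r*dt) * [p * V(k+1, i) + (1-p) * V(k+1, i+1)]; then take max(V_cont, immediate exercise) for American.
  V(1,0) = exp(-r*dt) * [p*0.000000 + (1-p)*5.460000] = 2.973972; exercise = 0.000000; V(1,0) = max -> 2.973972
  V(1,1) = exp(-r*dt) * [p*5.460000 + (1-p)*52.220058] = 30.874426; exercise = 32.041187; V(1,1) = max -> 32.041187
  V(0,0) = exp(-r*dt) * [p*2.973972 + (1-p)*32.041187] = 18.776443; exercise = 5.460000; V(0,0) = max -> 18.776443


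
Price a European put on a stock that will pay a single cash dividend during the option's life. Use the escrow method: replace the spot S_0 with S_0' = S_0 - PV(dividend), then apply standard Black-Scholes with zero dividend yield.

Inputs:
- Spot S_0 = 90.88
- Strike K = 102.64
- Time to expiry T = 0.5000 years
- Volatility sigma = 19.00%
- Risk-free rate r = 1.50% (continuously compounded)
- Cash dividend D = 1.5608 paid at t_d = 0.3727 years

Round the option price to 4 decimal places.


Answer: Price = 13.6566

Derivation:
PV(D) = D * exp(-r * t_d) = 1.5608 * 0.99442510 = 1.55209869
S_0' = S_0 - PV(D) = 90.8800 - 1.55209869 = 89.32790131
d1 = (ln(S_0'/K) + (r + sigma^2/2)*T) / (sigma*sqrt(T)) = -0.91096817
d2 = d1 - sigma*sqrt(T) = -1.04531846
exp(-rT) = 0.99252805
N(-d1) = 0.81884393; N(-d2) = 0.85206210
P = K * exp(-rT) * N(-d2) - S_0' * N(-d1) = 102.6400 * 0.99252805 * 0.85206210 - 89.32790131 * 0.81884393 = 13.6566


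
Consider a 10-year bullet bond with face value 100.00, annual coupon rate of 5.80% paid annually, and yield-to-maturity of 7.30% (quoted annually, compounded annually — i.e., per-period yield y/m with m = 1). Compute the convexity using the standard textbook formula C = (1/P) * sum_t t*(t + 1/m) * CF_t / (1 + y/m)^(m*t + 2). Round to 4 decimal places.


Coupon per period c = face * coupon_rate / m = 5.800000
Periods per year m = 1; per-period yield y/m = 0.073000
Number of cashflows N = 10
Cashflows (t years, CF_t, discount factor 1/(1+y/m)^(m*t), PV):
  t = 1.0000: CF_t = 5.800000, DF = 0.931966, PV = 5.405405
  t = 2.0000: CF_t = 5.800000, DF = 0.868561, PV = 5.037656
  t = 3.0000: CF_t = 5.800000, DF = 0.809470, PV = 4.694927
  t = 4.0000: CF_t = 5.800000, DF = 0.754399, PV = 4.375514
  t = 5.0000: CF_t = 5.800000, DF = 0.703075, PV = 4.077833
  t = 6.0000: CF_t = 5.800000, DF = 0.655242, PV = 3.800403
  t = 7.0000: CF_t = 5.800000, DF = 0.610663, PV = 3.541848
  t = 8.0000: CF_t = 5.800000, DF = 0.569118, PV = 3.300884
  t = 9.0000: CF_t = 5.800000, DF = 0.530399, PV = 3.076313
  t = 10.0000: CF_t = 105.800000, DF = 0.494314, PV = 52.298405
Price P = sum_t PV_t = 89.609189
Convexity numerator sum_t t*(t + 1/m) * CF_t / (1+y/m)^(m*t + 2):
  t = 1.0000: term = 9.389854
  t = 2.0000: term = 26.253086
  t = 3.0000: term = 48.933990
  t = 4.0000: term = 76.008062
  t = 5.0000: term = 106.255445
  t = 6.0000: term = 138.637114
  t = 7.0000: term = 172.273518
  t = 8.0000: term = 206.425464
  t = 9.0000: term = 240.477009
  t = 10.0000: term = 4996.681752
Convexity = (1/P) * sum = 6021.335293 / 89.609189 = 67.195512

Answer: Convexity = 67.1955


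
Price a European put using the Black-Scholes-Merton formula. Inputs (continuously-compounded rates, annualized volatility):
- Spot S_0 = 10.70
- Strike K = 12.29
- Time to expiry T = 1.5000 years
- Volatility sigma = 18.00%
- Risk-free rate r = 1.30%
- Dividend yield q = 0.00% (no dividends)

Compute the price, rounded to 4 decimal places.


Answer: Price = 1.8162

Derivation:
d1 = (ln(S/K) + (r - q + 0.5*sigma^2) * T) / (sigma * sqrt(T)) = -0.42975927
d2 = d1 - sigma * sqrt(T) = -0.65021334
exp(-rT) = 0.98068890; exp(-qT) = 1.00000000
P = K * exp(-rT) * N(-d2) - S_0 * exp(-qT) * N(-d1)
N(-d1) = 0.66631462; N(-d2) = 0.74222279
P = 12.2900 * 0.98068890 * 0.74222279 - 10.7000 * 1.00000000 * 0.66631462 = 1.8162


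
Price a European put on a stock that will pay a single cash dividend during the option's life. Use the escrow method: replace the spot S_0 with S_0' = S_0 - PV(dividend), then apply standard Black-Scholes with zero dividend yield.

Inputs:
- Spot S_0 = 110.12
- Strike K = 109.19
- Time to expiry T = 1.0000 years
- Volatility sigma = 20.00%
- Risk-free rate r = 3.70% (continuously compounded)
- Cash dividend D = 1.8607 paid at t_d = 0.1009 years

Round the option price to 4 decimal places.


Answer: Price = 7.0675

Derivation:
PV(D) = D * exp(-r * t_d) = 1.8607 * 0.99627366 = 1.85376640
S_0' = S_0 - PV(D) = 110.1200 - 1.85376640 = 108.26623360
d1 = (ln(S_0'/K) + (r + sigma^2/2)*T) / (sigma*sqrt(T)) = 0.24251918
d2 = d1 - sigma*sqrt(T) = 0.04251918
exp(-rT) = 0.96367614
N(-d1) = 0.40418895; N(-d2) = 0.48304241
P = K * exp(-rT) * N(-d2) - S_0' * N(-d1) = 109.1900 * 0.96367614 * 0.48304241 - 108.26623360 * 0.40418895 = 7.0675


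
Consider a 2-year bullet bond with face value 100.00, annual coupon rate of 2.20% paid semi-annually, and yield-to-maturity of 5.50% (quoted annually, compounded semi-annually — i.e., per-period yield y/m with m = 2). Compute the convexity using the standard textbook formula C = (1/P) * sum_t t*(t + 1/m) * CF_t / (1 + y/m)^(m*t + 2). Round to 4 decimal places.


Answer: Convexity = 4.6300

Derivation:
Coupon per period c = face * coupon_rate / m = 1.100000
Periods per year m = 2; per-period yield y/m = 0.027500
Number of cashflows N = 4
Cashflows (t years, CF_t, discount factor 1/(1+y/m)^(m*t), PV):
  t = 0.5000: CF_t = 1.100000, DF = 0.973236, PV = 1.070560
  t = 1.0000: CF_t = 1.100000, DF = 0.947188, PV = 1.041907
  t = 1.5000: CF_t = 1.100000, DF = 0.921838, PV = 1.014022
  t = 2.0000: CF_t = 101.100000, DF = 0.897166, PV = 90.703456
Price P = sum_t PV_t = 93.829944
Convexity numerator sum_t t*(t + 1/m) * CF_t / (1+y/m)^(m*t + 2):
  t = 0.5000: term = 0.507011
  t = 1.0000: term = 1.480323
  t = 1.5000: term = 2.881408
  t = 2.0000: term = 429.566274
Convexity = (1/P) * sum = 434.435016 / 93.829944 = 4.630025


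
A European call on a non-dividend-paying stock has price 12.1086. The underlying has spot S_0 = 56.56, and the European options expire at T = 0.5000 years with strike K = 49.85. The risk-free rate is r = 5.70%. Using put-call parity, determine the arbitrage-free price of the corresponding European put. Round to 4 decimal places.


Answer: Put price = 3.9979

Derivation:
Put-call parity: C - P = S_0 * exp(-qT) - K * exp(-rT).
S_0 * exp(-qT) = 56.5600 * 1.00000000 = 56.56000000
K * exp(-rT) = 49.8500 * 0.97190229 = 48.44932936
P = C - S*exp(-qT) + K*exp(-rT)
P = 12.1086 - 56.56000000 + 48.44932936 = 3.9979


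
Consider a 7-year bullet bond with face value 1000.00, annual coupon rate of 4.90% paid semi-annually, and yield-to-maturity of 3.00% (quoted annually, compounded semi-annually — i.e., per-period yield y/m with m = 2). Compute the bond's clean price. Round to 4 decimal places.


Answer: Price = 1119.1621

Derivation:
Coupon per period c = face * coupon_rate / m = 24.500000
Periods per year m = 2; per-period yield y/m = 0.015000
Number of cashflows N = 14
Cashflows (t years, CF_t, discount factor 1/(1+y/m)^(m*t), PV):
  t = 0.5000: CF_t = 24.500000, DF = 0.985222, PV = 24.137931
  t = 1.0000: CF_t = 24.500000, DF = 0.970662, PV = 23.781213
  t = 1.5000: CF_t = 24.500000, DF = 0.956317, PV = 23.429766
  t = 2.0000: CF_t = 24.500000, DF = 0.942184, PV = 23.083514
  t = 2.5000: CF_t = 24.500000, DF = 0.928260, PV = 22.742378
  t = 3.0000: CF_t = 24.500000, DF = 0.914542, PV = 22.406284
  t = 3.5000: CF_t = 24.500000, DF = 0.901027, PV = 22.075156
  t = 4.0000: CF_t = 24.500000, DF = 0.887711, PV = 21.748923
  t = 4.5000: CF_t = 24.500000, DF = 0.874592, PV = 21.427510
  t = 5.0000: CF_t = 24.500000, DF = 0.861667, PV = 21.110847
  t = 5.5000: CF_t = 24.500000, DF = 0.848933, PV = 20.798864
  t = 6.0000: CF_t = 24.500000, DF = 0.836387, PV = 20.491492
  t = 6.5000: CF_t = 24.500000, DF = 0.824027, PV = 20.188662
  t = 7.0000: CF_t = 1024.500000, DF = 0.811849, PV = 831.739585
Price P = sum_t PV_t = 1119.162124


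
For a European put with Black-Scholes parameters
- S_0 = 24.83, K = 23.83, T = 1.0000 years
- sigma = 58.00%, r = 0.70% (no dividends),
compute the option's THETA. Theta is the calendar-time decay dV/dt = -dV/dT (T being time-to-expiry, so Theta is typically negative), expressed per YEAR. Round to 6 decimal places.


d1 = 0.3729436352; d2 = -0.2070563648
phi(d1) = 0.3721411688; exp(-qT) = 1.0000000000; exp(-rT) = 0.9930244429
Theta = -S*exp(-qT)*phi(d1)*sigma/(2*sqrt(T)) + r*K*exp(-rT)*N(-d2) - q*S*exp(-qT)*N(-d1)
N(-d1) = 0.3545951974; N(-d2) = 0.5820170803; sqrt(T) = 1.0000000000
Term 1 = -24.8300 * 1.0000000000 * 0.3721411688 * 0.5800 / (2 * 1.0000000000) = -2.6796769142
Term 2 = 0.0070 * 23.8300 * 0.9930244429 * 0.5820170803 = 0.0964090384
Term 3 = 0 (no dividend yield, q = 0)
Theta = -2.6796769142 + (0.0964090384) + (0.0000000000) = -2.583268

Answer: Theta = -2.583268


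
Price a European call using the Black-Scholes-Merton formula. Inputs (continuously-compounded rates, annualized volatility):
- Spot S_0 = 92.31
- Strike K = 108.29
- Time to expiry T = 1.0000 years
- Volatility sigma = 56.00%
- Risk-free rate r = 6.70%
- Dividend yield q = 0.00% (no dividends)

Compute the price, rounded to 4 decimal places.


d1 = (ln(S/K) + (r - q + 0.5*sigma^2) * T) / (sigma * sqrt(T)) = 0.11453511
d2 = d1 - sigma * sqrt(T) = -0.44546489
exp(-rT) = 0.93519520; exp(-qT) = 1.00000000
C = S_0 * exp(-qT) * N(d1) - K * exp(-rT) * N(d2)
N(d1) = 0.54559319; N(d2) = 0.32799192
C = 92.3100 * 1.00000000 * 0.54559319 - 108.2900 * 0.93519520 * 0.32799192 = 17.1472

Answer: Price = 17.1472


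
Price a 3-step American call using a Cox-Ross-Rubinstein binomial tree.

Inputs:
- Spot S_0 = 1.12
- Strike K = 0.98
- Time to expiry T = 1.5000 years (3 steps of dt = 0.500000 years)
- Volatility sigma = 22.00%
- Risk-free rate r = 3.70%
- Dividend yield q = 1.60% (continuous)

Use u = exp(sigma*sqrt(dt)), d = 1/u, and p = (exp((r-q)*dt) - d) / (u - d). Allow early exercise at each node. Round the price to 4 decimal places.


dt = T/N = 0.500000
u = exp(sigma*sqrt(dt)) = 1.168316; d = 1/u = 0.855933
p = (exp((r-q)*dt) - d) / (u - d) = 0.494977
Discount per step: exp(-r*dt) = 0.981670
Stock lattice S(k, i) with i counting down-moves:
  k=0: S(0,0) = 1.1200
  k=1: S(1,0) = 1.3085; S(1,1) = 0.9586
  k=2: S(2,0) = 1.5288; S(2,1) = 1.1200; S(2,2) = 0.8205
  k=3: S(3,0) = 1.7861; S(3,1) = 1.3085; S(3,2) = 0.9586; S(3,3) = 0.7023
Terminal payoffs V(N, i) = max(S_T - K, 0):
  V(3,0) = 0.806073; V(3,1) = 0.328514; V(3,2) = 0.000000; V(3,3) = 0.000000
Backward induction: V(k, i) = exp(-r*dt) * [p * V(k+1, i) + (1-p) * V(k+1, i+1)]; then take max(V_cont, immediate exercise) for American.
  V(2,0) = exp(-r*dt) * [p*0.806073 + (1-p)*0.328514] = 0.554540; exercise = 0.548758; V(2,0) = max -> 0.554540
  V(2,1) = exp(-r*dt) * [p*0.328514 + (1-p)*0.000000] = 0.159626; exercise = 0.140000; V(2,1) = max -> 0.159626
  V(2,2) = exp(-r*dt) * [p*0.000000 + (1-p)*0.000000] = 0.000000; exercise = 0.000000; V(2,2) = max -> 0.000000
  V(1,0) = exp(-r*dt) * [p*0.554540 + (1-p)*0.159626] = 0.348591; exercise = 0.328514; V(1,0) = max -> 0.348591
  V(1,1) = exp(-r*dt) * [p*0.159626 + (1-p)*0.000000] = 0.077563; exercise = 0.000000; V(1,1) = max -> 0.077563
  V(0,0) = exp(-r*dt) * [p*0.348591 + (1-p)*0.077563] = 0.207835; exercise = 0.140000; V(0,0) = max -> 0.207835

Answer: Price = V(0,0) = 0.2078


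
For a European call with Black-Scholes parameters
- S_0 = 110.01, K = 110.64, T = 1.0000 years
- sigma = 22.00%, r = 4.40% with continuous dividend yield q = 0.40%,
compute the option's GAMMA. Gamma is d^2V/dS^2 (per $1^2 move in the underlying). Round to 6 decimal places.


Answer: Gamma = 0.015848

Derivation:
d1 = 0.2658617427; d2 = 0.0458617427
phi(d1) = 0.3850893991; exp(-qT) = 0.9960079893; exp(-rT) = 0.9569539575
Gamma = exp(-qT) * phi(d1) / (S * sigma * sqrt(T)) = 0.9960079893 * 0.3850893991 / (110.0100 * 0.2200 * 1.0000000000) = 0.015848


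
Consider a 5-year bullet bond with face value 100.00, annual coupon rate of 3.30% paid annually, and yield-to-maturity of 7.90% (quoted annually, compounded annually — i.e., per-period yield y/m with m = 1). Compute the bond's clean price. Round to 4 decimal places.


Coupon per period c = face * coupon_rate / m = 3.300000
Periods per year m = 1; per-period yield y/m = 0.079000
Number of cashflows N = 5
Cashflows (t years, CF_t, discount factor 1/(1+y/m)^(m*t), PV):
  t = 1.0000: CF_t = 3.300000, DF = 0.926784, PV = 3.058387
  t = 2.0000: CF_t = 3.300000, DF = 0.858929, PV = 2.834465
  t = 3.0000: CF_t = 3.300000, DF = 0.796041, PV = 2.626937
  t = 4.0000: CF_t = 3.300000, DF = 0.737758, PV = 2.434603
  t = 5.0000: CF_t = 103.300000, DF = 0.683743, PV = 70.630633
Price P = sum_t PV_t = 81.585025

Answer: Price = 81.5850


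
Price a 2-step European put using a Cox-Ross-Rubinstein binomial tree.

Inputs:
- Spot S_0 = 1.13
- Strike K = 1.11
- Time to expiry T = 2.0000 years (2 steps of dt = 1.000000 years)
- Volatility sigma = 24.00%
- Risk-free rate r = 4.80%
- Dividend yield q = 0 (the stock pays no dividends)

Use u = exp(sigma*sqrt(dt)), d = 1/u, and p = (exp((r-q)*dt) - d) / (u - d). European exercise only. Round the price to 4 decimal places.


Answer: Price = V(0,0) = 0.0784

Derivation:
dt = T/N = 1.000000
u = exp(sigma*sqrt(dt)) = 1.271249; d = 1/u = 0.786628
p = (exp((r-q)*dt) - d) / (u - d) = 0.541748
Discount per step: exp(-r*dt) = 0.953134
Stock lattice S(k, i) with i counting down-moves:
  k=0: S(0,0) = 1.1300
  k=1: S(1,0) = 1.4365; S(1,1) = 0.8889
  k=2: S(2,0) = 1.8262; S(2,1) = 1.1300; S(2,2) = 0.6992
Terminal payoffs V(N, i) = max(K - S_T, 0):
  V(2,0) = 0.000000; V(2,1) = 0.000000; V(2,2) = 0.410775
Backward induction: V(k, i) = exp(-r*dt) * [p * V(k+1, i) + (1-p) * V(k+1, i+1)].
  V(1,0) = exp(-r*dt) * [p*0.000000 + (1-p)*0.000000] = 0.000000
  V(1,1) = exp(-r*dt) * [p*0.000000 + (1-p)*0.410775] = 0.179416
  V(0,0) = exp(-r*dt) * [p*0.000000 + (1-p)*0.179416] = 0.078365


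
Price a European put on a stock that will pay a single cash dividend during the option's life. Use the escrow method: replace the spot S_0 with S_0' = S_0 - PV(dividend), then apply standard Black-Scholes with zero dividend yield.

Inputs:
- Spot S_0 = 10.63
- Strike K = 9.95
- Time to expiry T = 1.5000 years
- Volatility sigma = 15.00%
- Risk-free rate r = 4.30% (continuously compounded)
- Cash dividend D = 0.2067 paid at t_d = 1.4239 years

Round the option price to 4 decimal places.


Answer: Price = 0.2999

Derivation:
PV(D) = D * exp(-r * t_d) = 0.2067 * 0.94060904 = 0.19442389
S_0' = S_0 - PV(D) = 10.6300 - 0.19442389 = 10.43557611
d1 = (ln(S_0'/K) + (r + sigma^2/2)*T) / (sigma*sqrt(T)) = 0.70231333
d2 = d1 - sigma*sqrt(T) = 0.51860160
exp(-rT) = 0.93753611
N(-d1) = 0.24124189; N(-d2) = 0.30201930
P = K * exp(-rT) * N(-d2) - S_0' * N(-d1) = 9.9500 * 0.93753611 * 0.30201930 - 10.43557611 * 0.24124189 = 0.2999


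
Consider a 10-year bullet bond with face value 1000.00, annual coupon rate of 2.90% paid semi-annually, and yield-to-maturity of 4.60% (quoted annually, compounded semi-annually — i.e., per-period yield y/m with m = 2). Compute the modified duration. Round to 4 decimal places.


Coupon per period c = face * coupon_rate / m = 14.500000
Periods per year m = 2; per-period yield y/m = 0.023000
Number of cashflows N = 20
Cashflows (t years, CF_t, discount factor 1/(1+y/m)^(m*t), PV):
  t = 0.5000: CF_t = 14.500000, DF = 0.977517, PV = 14.173998
  t = 1.0000: CF_t = 14.500000, DF = 0.955540, PV = 13.855326
  t = 1.5000: CF_t = 14.500000, DF = 0.934056, PV = 13.543818
  t = 2.0000: CF_t = 14.500000, DF = 0.913056, PV = 13.239314
  t = 2.5000: CF_t = 14.500000, DF = 0.892528, PV = 12.941655
  t = 3.0000: CF_t = 14.500000, DF = 0.872461, PV = 12.650690
  t = 3.5000: CF_t = 14.500000, DF = 0.852846, PV = 12.366265
  t = 4.0000: CF_t = 14.500000, DF = 0.833671, PV = 12.088236
  t = 4.5000: CF_t = 14.500000, DF = 0.814928, PV = 11.816458
  t = 5.0000: CF_t = 14.500000, DF = 0.796606, PV = 11.550789
  t = 5.5000: CF_t = 14.500000, DF = 0.778696, PV = 11.291094
  t = 6.0000: CF_t = 14.500000, DF = 0.761189, PV = 11.037238
  t = 6.5000: CF_t = 14.500000, DF = 0.744075, PV = 10.789089
  t = 7.0000: CF_t = 14.500000, DF = 0.727346, PV = 10.546519
  t = 7.5000: CF_t = 14.500000, DF = 0.710993, PV = 10.309403
  t = 8.0000: CF_t = 14.500000, DF = 0.695008, PV = 10.077617
  t = 8.5000: CF_t = 14.500000, DF = 0.679382, PV = 9.851043
  t = 9.0000: CF_t = 14.500000, DF = 0.664108, PV = 9.629563
  t = 9.5000: CF_t = 14.500000, DF = 0.649177, PV = 9.413063
  t = 10.0000: CF_t = 1014.500000, DF = 0.634581, PV = 643.782811
Price P = sum_t PV_t = 864.953989
First compute Macaulay numerator sum_t t * PV_t:
  t * PV_t at t = 0.5000: 7.086999
  t * PV_t at t = 1.0000: 13.855326
  t * PV_t at t = 1.5000: 20.315727
  t * PV_t at t = 2.0000: 26.478627
  t * PV_t at t = 2.5000: 32.354139
  t * PV_t at t = 3.0000: 37.952069
  t * PV_t at t = 3.5000: 43.281929
  t * PV_t at t = 4.0000: 48.352944
  t * PV_t at t = 4.5000: 53.174059
  t * PV_t at t = 5.0000: 57.753947
  t * PV_t at t = 5.5000: 62.101018
  t * PV_t at t = 6.0000: 66.223427
  t * PV_t at t = 6.5000: 70.129077
  t * PV_t at t = 7.0000: 73.825631
  t * PV_t at t = 7.5000: 77.320519
  t * PV_t at t = 8.0000: 80.620939
  t * PV_t at t = 8.5000: 83.733868
  t * PV_t at t = 9.0000: 86.666070
  t * PV_t at t = 9.5000: 89.424098
  t * PV_t at t = 10.0000: 6437.828114
Macaulay duration D = 7468.478526 / 864.953989 = 8.634539
Modified duration = D / (1 + y/m) = 8.634539 / (1 + 0.023000) = 8.440409

Answer: Modified duration = 8.4404


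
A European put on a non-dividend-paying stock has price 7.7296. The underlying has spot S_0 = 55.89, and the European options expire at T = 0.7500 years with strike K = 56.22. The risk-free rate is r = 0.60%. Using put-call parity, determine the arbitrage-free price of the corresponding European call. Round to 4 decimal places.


Answer: Call price = 7.6520

Derivation:
Put-call parity: C - P = S_0 * exp(-qT) - K * exp(-rT).
S_0 * exp(-qT) = 55.8900 * 1.00000000 = 55.89000000
K * exp(-rT) = 56.2200 * 0.99551011 = 55.96757837
C = P + S*exp(-qT) - K*exp(-rT)
C = 7.7296 + 55.89000000 - 55.96757837 = 7.6520


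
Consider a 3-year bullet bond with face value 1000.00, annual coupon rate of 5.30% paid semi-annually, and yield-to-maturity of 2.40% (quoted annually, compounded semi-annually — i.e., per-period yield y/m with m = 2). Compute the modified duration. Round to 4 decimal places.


Answer: Modified duration = 2.7881

Derivation:
Coupon per period c = face * coupon_rate / m = 26.500000
Periods per year m = 2; per-period yield y/m = 0.012000
Number of cashflows N = 6
Cashflows (t years, CF_t, discount factor 1/(1+y/m)^(m*t), PV):
  t = 0.5000: CF_t = 26.500000, DF = 0.988142, PV = 26.185771
  t = 1.0000: CF_t = 26.500000, DF = 0.976425, PV = 25.875268
  t = 1.5000: CF_t = 26.500000, DF = 0.964847, PV = 25.568446
  t = 2.0000: CF_t = 26.500000, DF = 0.953406, PV = 25.265263
  t = 2.5000: CF_t = 26.500000, DF = 0.942101, PV = 24.965675
  t = 3.0000: CF_t = 1026.500000, DF = 0.930930, PV = 955.599423
Price P = sum_t PV_t = 1083.459845
First compute Macaulay numerator sum_t t * PV_t:
  t * PV_t at t = 0.5000: 13.092885
  t * PV_t at t = 1.0000: 25.875268
  t * PV_t at t = 1.5000: 38.352669
  t * PV_t at t = 2.0000: 50.530526
  t * PV_t at t = 2.5000: 62.414187
  t * PV_t at t = 3.0000: 2866.798268
Macaulay duration D = 3057.063804 / 1083.459845 = 2.821576
Modified duration = D / (1 + y/m) = 2.821576 / (1 + 0.012000) = 2.788118


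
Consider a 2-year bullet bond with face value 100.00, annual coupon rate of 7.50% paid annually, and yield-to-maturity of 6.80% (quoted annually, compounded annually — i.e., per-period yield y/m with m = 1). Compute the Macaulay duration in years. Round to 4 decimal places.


Coupon per period c = face * coupon_rate / m = 7.500000
Periods per year m = 1; per-period yield y/m = 0.068000
Number of cashflows N = 2
Cashflows (t years, CF_t, discount factor 1/(1+y/m)^(m*t), PV):
  t = 1.0000: CF_t = 7.500000, DF = 0.936330, PV = 7.022472
  t = 2.0000: CF_t = 107.500000, DF = 0.876713, PV = 94.246658
Price P = sum_t PV_t = 101.269130
Macaulay numerator sum_t t * PV_t:
  t * PV_t at t = 1.0000: 7.022472
  t * PV_t at t = 2.0000: 188.493316
Macaulay duration D = (sum_t t * PV_t) / P = 195.515788 / 101.269130 = 1.930655

Answer: Macaulay duration = 1.9307 years


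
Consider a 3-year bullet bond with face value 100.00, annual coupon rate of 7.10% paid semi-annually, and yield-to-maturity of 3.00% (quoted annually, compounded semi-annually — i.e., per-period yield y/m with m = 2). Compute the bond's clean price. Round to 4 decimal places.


Answer: Price = 111.6792

Derivation:
Coupon per period c = face * coupon_rate / m = 3.550000
Periods per year m = 2; per-period yield y/m = 0.015000
Number of cashflows N = 6
Cashflows (t years, CF_t, discount factor 1/(1+y/m)^(m*t), PV):
  t = 0.5000: CF_t = 3.550000, DF = 0.985222, PV = 3.497537
  t = 1.0000: CF_t = 3.550000, DF = 0.970662, PV = 3.445849
  t = 1.5000: CF_t = 3.550000, DF = 0.956317, PV = 3.394925
  t = 2.0000: CF_t = 3.550000, DF = 0.942184, PV = 3.344754
  t = 2.5000: CF_t = 3.550000, DF = 0.928260, PV = 3.295324
  t = 3.0000: CF_t = 103.550000, DF = 0.914542, PV = 94.700844
Price P = sum_t PV_t = 111.679234


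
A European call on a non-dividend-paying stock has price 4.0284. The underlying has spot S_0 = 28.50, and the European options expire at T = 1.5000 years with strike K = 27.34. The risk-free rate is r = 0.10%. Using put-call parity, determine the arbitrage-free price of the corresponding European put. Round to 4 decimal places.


Answer: Put price = 2.8274

Derivation:
Put-call parity: C - P = S_0 * exp(-qT) - K * exp(-rT).
S_0 * exp(-qT) = 28.5000 * 1.00000000 = 28.50000000
K * exp(-rT) = 27.3400 * 0.99850112 = 27.29902074
P = C - S*exp(-qT) + K*exp(-rT)
P = 4.0284 - 28.50000000 + 27.29902074 = 2.8274


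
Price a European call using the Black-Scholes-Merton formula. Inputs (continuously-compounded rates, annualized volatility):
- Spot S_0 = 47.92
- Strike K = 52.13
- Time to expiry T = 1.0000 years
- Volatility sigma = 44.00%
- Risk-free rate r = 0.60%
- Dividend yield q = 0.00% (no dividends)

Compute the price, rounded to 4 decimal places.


d1 = (ln(S/K) + (r - q + 0.5*sigma^2) * T) / (sigma * sqrt(T)) = 0.04225535
d2 = d1 - sigma * sqrt(T) = -0.39774465
exp(-rT) = 0.99401796; exp(-qT) = 1.00000000
C = S_0 * exp(-qT) * N(d1) - K * exp(-rT) * N(d2)
N(d1) = 0.51685243; N(d2) = 0.34540921
C = 47.9200 * 1.00000000 * 0.51685243 - 52.1300 * 0.99401796 * 0.34540921 = 6.8691

Answer: Price = 6.8691


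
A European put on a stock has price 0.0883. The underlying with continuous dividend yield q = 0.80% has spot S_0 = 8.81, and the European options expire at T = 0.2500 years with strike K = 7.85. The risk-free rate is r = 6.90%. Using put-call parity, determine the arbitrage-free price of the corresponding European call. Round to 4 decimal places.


Put-call parity: C - P = S_0 * exp(-qT) - K * exp(-rT).
S_0 * exp(-qT) = 8.8100 * 0.99800200 = 8.79239761
K * exp(-rT) = 7.8500 * 0.98289793 = 7.71574875
C = P + S*exp(-qT) - K*exp(-rT)
C = 0.0883 + 8.79239761 - 7.71574875 = 1.1649

Answer: Call price = 1.1649


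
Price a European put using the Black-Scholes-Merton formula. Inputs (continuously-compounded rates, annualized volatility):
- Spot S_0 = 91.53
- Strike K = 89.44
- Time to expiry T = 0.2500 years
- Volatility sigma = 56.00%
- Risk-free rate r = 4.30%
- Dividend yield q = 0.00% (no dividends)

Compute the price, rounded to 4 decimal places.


d1 = (ln(S/K) + (r - q + 0.5*sigma^2) * T) / (sigma * sqrt(T)) = 0.26088849
d2 = d1 - sigma * sqrt(T) = -0.01911151
exp(-rT) = 0.98930757; exp(-qT) = 1.00000000
P = K * exp(-rT) * N(-d2) - S_0 * exp(-qT) * N(-d1)
N(-d1) = 0.39708925; N(-d2) = 0.50762392
P = 89.4400 * 0.98930757 * 0.50762392 - 91.5300 * 1.00000000 * 0.39708925 = 8.5708

Answer: Price = 8.5708


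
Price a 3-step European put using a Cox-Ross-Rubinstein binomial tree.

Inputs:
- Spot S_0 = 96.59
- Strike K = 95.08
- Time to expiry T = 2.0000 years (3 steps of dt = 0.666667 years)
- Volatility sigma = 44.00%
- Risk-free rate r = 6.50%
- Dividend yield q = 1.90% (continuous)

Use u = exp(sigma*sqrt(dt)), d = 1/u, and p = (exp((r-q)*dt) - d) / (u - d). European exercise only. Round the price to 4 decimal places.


Answer: Price = V(0,0) = 18.7738

Derivation:
dt = T/N = 0.666667
u = exp(sigma*sqrt(dt)) = 1.432267; d = 1/u = 0.698194
p = (exp((r-q)*dt) - d) / (u - d) = 0.453562
Discount per step: exp(-r*dt) = 0.957592
Stock lattice S(k, i) with i counting down-moves:
  k=0: S(0,0) = 96.5900
  k=1: S(1,0) = 138.3427; S(1,1) = 67.4385
  k=2: S(2,0) = 198.1436; S(2,1) = 96.5900; S(2,2) = 47.0852
  k=3: S(3,0) = 283.7946; S(3,1) = 138.3427; S(3,2) = 67.4385; S(3,3) = 32.8746
Terminal payoffs V(N, i) = max(K - S_T, 0):
  V(3,0) = 0.000000; V(3,1) = 0.000000; V(3,2) = 27.641456; V(3,3) = 62.205420
Backward induction: V(k, i) = exp(-r*dt) * [p * V(k+1, i) + (1-p) * V(k+1, i+1)].
  V(2,0) = exp(-r*dt) * [p*0.000000 + (1-p)*0.000000] = 0.000000
  V(2,1) = exp(-r*dt) * [p*0.000000 + (1-p)*27.641456] = 14.463792
  V(2,2) = exp(-r*dt) * [p*27.641456 + (1-p)*62.205420] = 44.555335
  V(1,0) = exp(-r*dt) * [p*0.000000 + (1-p)*14.463792] = 7.568388
  V(1,1) = exp(-r*dt) * [p*14.463792 + (1-p)*44.555335] = 29.596249
  V(0,0) = exp(-r*dt) * [p*7.568388 + (1-p)*29.596249] = 18.773826


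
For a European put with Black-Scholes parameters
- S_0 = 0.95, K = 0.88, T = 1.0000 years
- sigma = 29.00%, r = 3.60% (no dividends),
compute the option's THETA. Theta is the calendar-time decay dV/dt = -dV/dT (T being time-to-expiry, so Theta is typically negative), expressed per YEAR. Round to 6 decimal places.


d1 = 0.5330692315; d2 = 0.2430692315
phi(d1) = 0.3461026277; exp(-qT) = 1.0000000000; exp(-rT) = 0.9646402935
Theta = -S*exp(-qT)*phi(d1)*sigma/(2*sqrt(T)) + r*K*exp(-rT)*N(-d2) - q*S*exp(-qT)*N(-d1)
N(-d1) = 0.2969928285; N(-d2) = 0.4039758831; sqrt(T) = 1.0000000000
Term 1 = -0.9500 * 1.0000000000 * 0.3461026277 * 0.2900 / (2 * 1.0000000000) = -0.0476756370
Term 2 = 0.0360 * 0.8800 * 0.9646402935 * 0.4039758831 = 0.0123454240
Term 3 = 0 (no dividend yield, q = 0)
Theta = -0.0476756370 + (0.0123454240) + (0.0000000000) = -0.035330

Answer: Theta = -0.035330
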